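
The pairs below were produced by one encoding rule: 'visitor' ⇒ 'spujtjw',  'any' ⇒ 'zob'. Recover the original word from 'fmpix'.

whole

The word is reversed, then every letter is shifted forward by 1.
Undoing it on fmpix: shift back: f−1=e, m−1=l, p−1=o, i−1=h, x−1=w → elohw; then reverse → whole.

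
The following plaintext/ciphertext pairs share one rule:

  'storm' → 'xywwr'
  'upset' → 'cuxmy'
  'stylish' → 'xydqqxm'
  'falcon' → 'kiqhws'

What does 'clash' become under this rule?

The shift depends on letter class: consonant s→x is +5, but vowel o→w is +8. The rule splits by letter class: vowels +8, consonants +5.
On clash: c(cons)+5=h, l(cons)+5=q, a(vowel)+8=i, s(cons)+5=x, h(cons)+5=m.

hqixm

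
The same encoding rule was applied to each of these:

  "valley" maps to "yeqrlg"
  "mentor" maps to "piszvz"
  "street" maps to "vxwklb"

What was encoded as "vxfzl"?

Each letter shifts forward by (position + 3), i.e. 3, 4, 5, … — the shift grows by one for each successive letter.
Decoding vxfzl: v−3=s, x−4=t, f−5=a, z−6=t, l−7=e.

state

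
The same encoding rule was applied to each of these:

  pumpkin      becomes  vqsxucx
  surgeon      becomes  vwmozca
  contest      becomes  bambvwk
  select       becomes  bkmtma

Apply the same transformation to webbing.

ovqjjme

The output letters match the input read backwards, each shifted +8: pumpkin reversed is nikpmup. The word is reversed, then every letter is shifted forward by 8.
On webbing: reverse → gnibbew; then shift: g+8=o, n+8=v, i+8=q, b+8=j, b+8=j, e+8=m, w+8=e.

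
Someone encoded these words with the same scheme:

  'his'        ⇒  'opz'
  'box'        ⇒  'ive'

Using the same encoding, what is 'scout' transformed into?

Compare letters: h→o is +7, i→p is +7, s→z is +7 — a constant shift. Every letter moves 7 places later in the alphabet, wrapping around z→a.
On scout: s+7=z, c+7=j, o+7=v, u+7=b, t+7=a.

zjvba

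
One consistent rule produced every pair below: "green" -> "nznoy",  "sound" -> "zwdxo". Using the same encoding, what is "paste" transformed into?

wibdp

In green: g→n is +7, r→z is +8, e→n is +9, e→o is +10 — the shift increases by 1 each position. The shift increases by 1 at each position, starting from +7: 7, 8, 9, ….
For paste: p+7=w, a+8=i, s+9=b, t+10=d, e+11=p.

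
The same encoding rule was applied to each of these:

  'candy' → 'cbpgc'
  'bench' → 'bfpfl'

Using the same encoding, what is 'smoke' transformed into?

Letter i (0-indexed) is shifted by i+0, so successive shifts are 0, 1, 2, ….
For smoke: s+0=s, m+1=n, o+2=q, k+3=n, e+4=i.

snqni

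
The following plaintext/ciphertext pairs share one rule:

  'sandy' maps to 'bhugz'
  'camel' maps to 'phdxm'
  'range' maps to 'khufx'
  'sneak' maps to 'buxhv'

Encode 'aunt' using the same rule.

s(18)→b(1) and a(0)→h(7) fit y≡17x+7 (mod 26); the inverse of 17 mod 26 is 23. Treating letters as 0–25, the rule is x ↦ 17x + 7 (mod 26).
Applying it to aunt: a(0)→17·0+7≡7=h; u(20)→17·20+7≡9=j; n(13)→17·13+7≡20=u; t(19)→17·19+7≡18=s (all mod 26).

hjus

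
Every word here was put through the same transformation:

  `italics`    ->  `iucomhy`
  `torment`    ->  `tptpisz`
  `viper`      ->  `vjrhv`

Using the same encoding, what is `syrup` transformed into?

In italics: i→i is +0, t→u is +1, a→c is +2, l→o is +3 — the shift increases by 1 each position. The shift increases by 1 at each position, starting from +0: 0, 1, 2, ….
For syrup: s+0=s, y+1=z, r+2=t, u+3=x, p+4=t.

sztxt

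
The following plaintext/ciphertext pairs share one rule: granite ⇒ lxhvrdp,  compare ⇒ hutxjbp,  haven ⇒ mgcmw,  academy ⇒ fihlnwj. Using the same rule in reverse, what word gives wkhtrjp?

realize

Each letter shifts forward by (position + 5), i.e. 5, 6, 7, … — the shift grows by one for each successive letter.
Reversing it on wkhtrjp: w−5=r, k−6=e, h−7=a, t−8=l, r−9=i, j−10=z, p−11=e.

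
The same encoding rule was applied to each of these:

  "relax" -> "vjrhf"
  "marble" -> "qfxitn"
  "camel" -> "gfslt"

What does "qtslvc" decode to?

In relax: r→v is +4, e→j is +5, l→r is +6, a→h is +7 — the shift increases by 1 each position. The shift increases by 1 at each position, starting from +4: 4, 5, 6, ….
Decoding qtslvc: q−4=m, t−5=o, s−6=m, l−7=e, v−8=n, c−9=t.

moment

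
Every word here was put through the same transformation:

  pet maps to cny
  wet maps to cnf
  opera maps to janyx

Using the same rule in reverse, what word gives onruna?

relief

The output letters match the input read backwards, each shifted +9: pet reversed is tep. The word is reversed, then every letter is shifted forward by 9.
Decoding onruna: shift back: o−9=f, n−9=e, r−9=i, u−9=l, n−9=e, a−9=r → feiler; then reverse → relief.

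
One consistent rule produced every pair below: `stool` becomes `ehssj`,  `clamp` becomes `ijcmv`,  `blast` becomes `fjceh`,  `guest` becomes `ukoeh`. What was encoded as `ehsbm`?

s(18)→e(4) and t(19)→h(7) fit y≡3x+2 (mod 26); the inverse of 3 mod 26 is 9. Treating letters as 0–25, the rule is x ↦ 3x + 2 (mod 26).
Reversing it on ehsbm: e(4)→9·(4−2)≡18=s; h(7)→9·(7−2)≡19=t; s(18)→9·(18−2)≡14=o; b(1)→9·(1−2)≡17=r; m(12)→9·(12−2)≡12=m (all mod 26).

storm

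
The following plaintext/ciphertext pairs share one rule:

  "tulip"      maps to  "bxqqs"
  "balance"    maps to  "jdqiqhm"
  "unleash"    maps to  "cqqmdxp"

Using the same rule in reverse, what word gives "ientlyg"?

Shifts by position in tulip: pos 0: t→b (+8), pos 1: u→x (+3), pos 2: l→q (+5), pos 3: i→q (+8), pos 4: p→s (+3) — repeating every 3. The shifts repeat in a cycle of length 3: positions 0,1,… shift by +8, +3, +5, then the pattern repeats.
Decoding ientlyg: i−8=a, e−3=b, n−5=i, t−8=l, l−3=i, y−5=t, g−8=y.

ability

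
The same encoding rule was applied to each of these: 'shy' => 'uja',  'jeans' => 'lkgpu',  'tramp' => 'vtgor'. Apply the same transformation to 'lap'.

ngr

The shift depends on letter class: consonant s→u is +2, but vowel e→k is +6. The rule splits by letter class: vowels +6, consonants +2.
On lap: l(cons)+2=n, a(vowel)+6=g, p(cons)+2=r.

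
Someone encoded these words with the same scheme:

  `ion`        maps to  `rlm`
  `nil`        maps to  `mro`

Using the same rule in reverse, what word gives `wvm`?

Each pair mirrors across the alphabet (i↔r, o↔l, n↔m): positions sum to 25. Letters are reflected about the middle of the alphabet (position → 25−position): Atbash.
Decoding wvm: w↔d, v↔e, m↔n.

den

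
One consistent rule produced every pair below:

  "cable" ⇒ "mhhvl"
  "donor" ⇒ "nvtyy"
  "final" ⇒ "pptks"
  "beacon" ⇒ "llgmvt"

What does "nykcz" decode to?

Shifts by position in cable: pos 0: c→m (+10), pos 1: a→h (+7), pos 2: b→h (+6), pos 3: l→v (+10), pos 4: e→l (+7) — repeating every 3. The shifts repeat in a cycle of length 3: positions 0,1,… shift by +10, +7, +6, then the pattern repeats.
Reversing it on nykcz: n−10=d, y−7=r, k−6=e, c−10=s, z−7=s.

dress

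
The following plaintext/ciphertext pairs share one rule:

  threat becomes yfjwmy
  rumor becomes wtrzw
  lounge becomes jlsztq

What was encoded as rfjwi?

The output letters match the input read backwards, each shifted +5: threat reversed is taerht. Two steps: reverse the string, then apply a Caesar shift of +5.
Decoding rfjwi: shift back: r−5=m, f−5=a, j−5=e, w−5=r, i−5=d → maerd; then reverse → dream.

dream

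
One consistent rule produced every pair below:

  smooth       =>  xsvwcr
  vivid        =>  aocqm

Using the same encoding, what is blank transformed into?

In smooth: s→x is +5, m→s is +6, o→v is +7, o→w is +8 — the shift increases by 1 each position. Each letter shifts forward by (position + 5), i.e. 5, 6, 7, … — the shift grows by one for each successive letter.
On blank: b+5=g, l+6=r, a+7=h, n+8=v, k+9=t.

grhvt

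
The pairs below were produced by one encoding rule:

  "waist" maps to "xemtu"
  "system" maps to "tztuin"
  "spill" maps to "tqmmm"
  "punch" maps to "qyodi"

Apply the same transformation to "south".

tsyui

The shift depends on letter class: consonant w→x is +1, but vowel a→e is +4. Vowels shift forward by 4 and consonants shift forward by 1.
For south: s(cons)+1=t, o(vowel)+4=s, u(vowel)+4=y, t(cons)+1=u, h(cons)+1=i.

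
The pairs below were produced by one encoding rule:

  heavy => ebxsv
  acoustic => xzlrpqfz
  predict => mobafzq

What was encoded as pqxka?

stand

Every letter moves 23 places later in the alphabet, wrapping around z→a.
Decoding pqxka: p−23=s, q−23=t, x−23=a, k−23=n, a−23=d.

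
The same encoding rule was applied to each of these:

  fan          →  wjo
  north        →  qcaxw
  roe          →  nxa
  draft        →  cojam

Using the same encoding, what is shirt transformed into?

The output letters match the input read backwards, each shifted +9: fan reversed is naf. Two steps: reverse the string, then apply a Caesar shift of +9.
Applying it to shirt: reverse → trihs; then shift: t+9=c, r+9=a, i+9=r, h+9=q, s+9=b.

carqb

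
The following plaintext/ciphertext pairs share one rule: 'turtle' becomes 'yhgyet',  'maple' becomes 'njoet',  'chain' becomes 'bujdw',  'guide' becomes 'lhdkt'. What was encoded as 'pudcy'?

shift

t(19)→y(24) and u(20)→h(7) fit y≡9x+9 (mod 26); the inverse of 9 mod 26 is 3. Treating letters as 0–25, the rule is x ↦ 9x + 9 (mod 26).
Reversing it on pudcy: p(15)→3·(15−9)≡18=s; u(20)→3·(20−9)≡7=h; d(3)→3·(3−9)≡8=i; c(2)→3·(2−9)≡5=f; y(24)→3·(24−9)≡19=t (all mod 26).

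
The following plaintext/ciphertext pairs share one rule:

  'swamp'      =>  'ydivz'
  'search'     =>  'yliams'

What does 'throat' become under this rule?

zozxke

Letter i (0-indexed) is shifted by i+6, so successive shifts are 6, 7, 8, ….
For throat: t+6=z, h+7=o, r+8=z, o+9=x, a+10=k, t+11=e.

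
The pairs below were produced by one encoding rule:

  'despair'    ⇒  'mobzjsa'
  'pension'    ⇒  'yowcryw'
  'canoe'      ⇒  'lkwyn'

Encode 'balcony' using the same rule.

kkumxxh

It's a Vigenère-style cipher with numeric key [9,10]: position i shifts by key[i mod 2].
Applying it to balcony: b+9=k, a+10=k, l+9=u, c+10=m, o+9=x, n+10=x, y+9=h.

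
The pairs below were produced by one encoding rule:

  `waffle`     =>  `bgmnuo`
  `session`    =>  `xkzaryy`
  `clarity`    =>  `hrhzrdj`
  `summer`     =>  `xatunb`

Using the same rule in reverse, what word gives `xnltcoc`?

shelter

In waffle: w→b is +5, a→g is +6, f→m is +7, f→n is +8 — the shift increases by 1 each position. The shift increases by 1 at each position, starting from +5: 5, 6, 7, ….
Decoding xnltcoc: x−5=s, n−6=h, l−7=e, t−8=l, c−9=t, o−10=e, c−11=r.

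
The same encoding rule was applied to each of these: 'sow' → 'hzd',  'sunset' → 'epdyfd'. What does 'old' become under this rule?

owz

The word is reversed, then every letter is shifted forward by 11.
For old: reverse → dlo; then shift: d+11=o, l+11=w, o+11=z.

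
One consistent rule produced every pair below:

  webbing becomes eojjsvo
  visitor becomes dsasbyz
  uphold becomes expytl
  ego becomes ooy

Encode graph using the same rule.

ozkxp

The shift depends on letter class: consonant w→e is +8, but vowel e→o is +10. Two shifts are in play — +10 for a/e/i/o/u, +8 for every other letter.
On graph: g(cons)+8=o, r(cons)+8=z, a(vowel)+10=k, p(cons)+8=x, h(cons)+8=p.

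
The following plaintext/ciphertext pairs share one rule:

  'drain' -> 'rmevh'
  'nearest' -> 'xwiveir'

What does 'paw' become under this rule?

aet

The output letters match the input read backwards, each shifted +4: drain reversed is niard. Read the word backwards and shift each letter +4.
For paw: reverse → wap; then shift: w+4=a, a+4=e, p+4=t.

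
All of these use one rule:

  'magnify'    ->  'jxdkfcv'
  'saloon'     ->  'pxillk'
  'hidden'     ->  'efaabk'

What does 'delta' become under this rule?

Compare letters: m→j is +23, a→x is +23, g→d is +23 — a constant shift. Each letter is shifted forward by 23 in the alphabet (a Caesar shift of +23).
For delta: d+23=a, e+23=b, l+23=i, t+23=q, a+23=x.

abiqx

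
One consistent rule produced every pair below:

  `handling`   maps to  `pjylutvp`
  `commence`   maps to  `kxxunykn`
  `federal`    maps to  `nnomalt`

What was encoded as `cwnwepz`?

Shifts by position in handling: pos 0: h→p (+8), pos 1: a→j (+9), pos 2: n→y (+11), pos 3: d→l (+8), pos 4: l→u (+9), pos 5: i→t (+11) — repeating every 3. A repeating key of period 3 is used — shifts +8, +9, +11 over and over.
Reversing it on cwnwepz: c−8=u, w−9=n, n−11=c, w−8=o, e−9=v, p−11=e, z−8=r.

uncover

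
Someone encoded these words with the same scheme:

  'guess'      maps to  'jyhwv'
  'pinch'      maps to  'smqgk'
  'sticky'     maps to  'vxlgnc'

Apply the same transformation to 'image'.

lqdkh

Shifts by position in guess: pos 0: g→j (+3), pos 1: u→y (+4), pos 2: e→h (+3), pos 3: s→w (+4) — repeating every 2. It's a Vigenère-style cipher with numeric key [3,4]: position i shifts by key[i mod 2].
Applying it to image: i+3=l, m+4=q, a+3=d, g+4=k, e+3=h.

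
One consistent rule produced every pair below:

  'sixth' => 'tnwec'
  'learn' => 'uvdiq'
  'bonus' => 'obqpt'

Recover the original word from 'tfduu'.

small

s(18)→t(19) and i(8)→n(13) fit y≡11x+3 (mod 26); the inverse of 11 mod 26 is 19. Each letter's alphabet position (a=0..z=25) is mapped through 11·x+3 mod 26 — an affine cipher.
Reversing it on tfduu: t(19)→19·(19−3)≡18=s; f(5)→19·(5−3)≡12=m; d(3)→19·(3−3)≡0=a; u(20)→19·(20−3)≡11=l; u(20)→19·(20−3)≡11=l (all mod 26).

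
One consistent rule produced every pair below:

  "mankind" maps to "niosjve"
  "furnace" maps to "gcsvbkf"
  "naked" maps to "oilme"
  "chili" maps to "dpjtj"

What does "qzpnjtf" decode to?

The shifts repeat in a cycle of length 2: positions 0,1,… shift by +1, +8, then the pattern repeats.
Undoing it on qzpnjtf: q−1=p, z−8=r, p−1=o, n−8=f, j−1=i, t−8=l, f−1=e.

profile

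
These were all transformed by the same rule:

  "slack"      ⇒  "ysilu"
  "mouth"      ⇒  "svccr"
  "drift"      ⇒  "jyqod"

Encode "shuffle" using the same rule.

yocopwq

The shift increases by 1 at each position, starting from +6: 6, 7, 8, ….
On shuffle: s+6=y, h+7=o, u+8=c, f+9=o, f+10=p, l+11=w, e+12=q.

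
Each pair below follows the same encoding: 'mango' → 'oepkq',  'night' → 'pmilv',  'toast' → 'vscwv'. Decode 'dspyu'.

A repeating key of period 2 is used — shifts +2, +4 over and over.
Reversing it on dspyu: d−2=b, s−4=o, p−2=n, y−4=u, u−2=s.

bonus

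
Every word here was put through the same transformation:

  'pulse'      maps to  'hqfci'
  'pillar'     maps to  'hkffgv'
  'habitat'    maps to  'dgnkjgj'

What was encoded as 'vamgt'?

roman

p(15)→h(7) and u(20)→q(16) fit y≡7x+6 (mod 26); the inverse of 7 mod 26 is 15. Each letter's alphabet position (a=0..z=25) is mapped through 7·x+6 mod 26 — an affine cipher.
Decoding vamgt: v(21)→15·(21−6)≡17=r; a(0)→15·(0−6)≡14=o; m(12)→15·(12−6)≡12=m; g(6)→15·(6−6)≡0=a; t(19)→15·(19−6)≡13=n (all mod 26).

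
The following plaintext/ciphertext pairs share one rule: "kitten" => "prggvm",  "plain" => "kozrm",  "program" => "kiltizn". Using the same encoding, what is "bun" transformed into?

Each pair mirrors across the alphabet (k↔p, i↔r, t↔g): positions sum to 25. Each letter is replaced by its mirror in the alphabet: a↔z, b↔y, c↔x, and so on (the Atbash cipher).
Applying it to bun: b↔y, u↔f, n↔m.

yfm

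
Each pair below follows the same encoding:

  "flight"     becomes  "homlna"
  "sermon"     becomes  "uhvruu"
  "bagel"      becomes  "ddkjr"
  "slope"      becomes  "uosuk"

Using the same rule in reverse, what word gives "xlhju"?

video

Each letter shifts forward by (position + 2), i.e. 2, 3, 4, … — the shift grows by one for each successive letter.
Decoding xlhju: x−2=v, l−3=i, h−4=d, j−5=e, u−6=o.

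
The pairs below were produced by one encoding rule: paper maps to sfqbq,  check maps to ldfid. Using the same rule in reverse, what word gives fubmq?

The output letters match the input read backwards, each shifted +1: paper reversed is repap. The word is reversed, then every letter is shifted forward by 1.
Reversing it on fubmq: shift back: f−1=e, u−1=t, b−1=a, m−1=l, q−1=p → etalp; then reverse → plate.

plate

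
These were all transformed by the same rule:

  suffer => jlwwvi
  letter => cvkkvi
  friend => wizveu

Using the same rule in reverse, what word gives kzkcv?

title

Compare letters: s→j is +17, u→l is +17, f→w is +17 — a constant shift. It's a constant shift of +17 (ROT17).
Decoding kzkcv: k−17=t, z−17=i, k−17=t, c−17=l, v−17=e.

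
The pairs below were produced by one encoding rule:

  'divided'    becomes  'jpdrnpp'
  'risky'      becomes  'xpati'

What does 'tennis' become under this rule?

In divided: d→j is +6, i→p is +7, v→d is +8, i→r is +9 — the shift increases by 1 each position. Letter i (0-indexed) is shifted by i+6, so successive shifts are 6, 7, 8, ….
On tennis: t+6=z, e+7=l, n+8=v, n+9=w, i+10=s, s+11=d.

zlvwsd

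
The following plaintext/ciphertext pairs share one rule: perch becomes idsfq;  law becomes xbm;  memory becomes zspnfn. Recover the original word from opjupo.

The output letters match the input read backwards, each shifted +1: perch reversed is hcrep. Read the word backwards and shift each letter +1.
Reversing it on opjupo: shift back: o−1=n, p−1=o, j−1=i, u−1=t, p−1=o, o−1=n → noiton; then reverse → notion.

notion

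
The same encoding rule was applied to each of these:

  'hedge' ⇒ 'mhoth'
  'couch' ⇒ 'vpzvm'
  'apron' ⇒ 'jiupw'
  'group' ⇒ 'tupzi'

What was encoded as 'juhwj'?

arena

h(7)→m(12) and e(4)→h(7) fit y≡19x+9 (mod 26); the inverse of 19 mod 26 is 11. This is an affine cipher: with a=0,…,z=25, each position x becomes (19x+9) mod 26.
Decoding juhwj: j(9)→11·(9−9)≡0=a; u(20)→11·(20−9)≡17=r; h(7)→11·(7−9)≡4=e; w(22)→11·(22−9)≡13=n; j(9)→11·(9−9)≡0=a (all mod 26).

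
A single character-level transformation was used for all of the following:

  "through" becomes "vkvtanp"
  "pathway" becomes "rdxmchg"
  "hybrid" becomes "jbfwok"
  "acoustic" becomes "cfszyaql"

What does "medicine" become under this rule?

ohhnipvn

In through: t→v is +2, h→k is +3, r→v is +4, o→t is +5 — the shift increases by 1 each position. The shift increases by 1 at each position, starting from +2: 2, 3, 4, ….
Applying it to medicine: m+2=o, e+3=h, d+4=h, i+5=n, c+6=i, i+7=p, n+8=v, e+9=n.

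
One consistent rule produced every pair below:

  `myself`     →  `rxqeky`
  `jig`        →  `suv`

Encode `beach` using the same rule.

tomqn

The output letters match the input read backwards, each shifted +12: myself reversed is flesym. The word is reversed, then every letter is shifted forward by 12.
On beach: reverse → hcaeb; then shift: h+12=t, c+12=o, a+12=m, e+12=q, b+12=n.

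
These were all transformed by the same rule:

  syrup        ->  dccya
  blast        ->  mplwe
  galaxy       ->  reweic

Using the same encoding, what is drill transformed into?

ovtpw

Shifts by position in syrup: pos 0: s→d (+11), pos 1: y→c (+4), pos 2: r→c (+11), pos 3: u→y (+4) — repeating every 2. The shifts repeat in a cycle of length 2: positions 0,1,… shift by +11, +4, then the pattern repeats.
For drill: d+11=o, r+4=v, i+11=t, l+4=p, l+11=w.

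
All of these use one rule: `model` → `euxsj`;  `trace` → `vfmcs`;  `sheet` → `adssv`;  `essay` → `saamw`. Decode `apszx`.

spend

m(12)→e(4) and o(14)→u(20) fit y≡21x+12 (mod 26); the inverse of 21 mod 26 is 5. Each letter's alphabet position (a=0..z=25) is mapped through 21·x+12 mod 26 — an affine cipher.
Undoing it on apszx: a(0)→5·(0−12)≡18=s; p(15)→5·(15−12)≡15=p; s(18)→5·(18−12)≡4=e; z(25)→5·(25−12)≡13=n; x(23)→5·(23−12)≡3=d (all mod 26).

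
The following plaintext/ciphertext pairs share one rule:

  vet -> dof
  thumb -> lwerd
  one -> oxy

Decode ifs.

The output letters match the input read backwards, each shifted +10: vet reversed is tev. The word is reversed, then every letter is shifted forward by 10.
Undoing it on ifs: shift back: i−10=y, f−10=v, s−10=i → yvi; then reverse → ivy.

ivy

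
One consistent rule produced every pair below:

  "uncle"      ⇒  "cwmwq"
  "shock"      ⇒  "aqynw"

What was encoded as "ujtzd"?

Letter i (0-indexed) is shifted by i+8, so successive shifts are 8, 9, 10, ….
Reversing it on ujtzd: u−8=m, j−9=a, t−10=j, z−11=o, d−12=r.

major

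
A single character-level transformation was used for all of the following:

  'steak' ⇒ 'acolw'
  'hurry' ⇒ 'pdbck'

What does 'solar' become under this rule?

In steak: s→a is +8, t→c is +9, e→o is +10, a→l is +11 — the shift increases by 1 each position. Letter i (0-indexed) is shifted by i+8, so successive shifts are 8, 9, 10, ….
For solar: s+8=a, o+9=x, l+10=v, a+11=l, r+12=d.

axvld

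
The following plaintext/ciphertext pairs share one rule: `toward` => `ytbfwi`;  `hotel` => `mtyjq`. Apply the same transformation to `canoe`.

hfstj

Every letter moves 5 places later in the alphabet, wrapping around z→a.
For canoe: c+5=h, a+5=f, n+5=s, o+5=t, e+5=j.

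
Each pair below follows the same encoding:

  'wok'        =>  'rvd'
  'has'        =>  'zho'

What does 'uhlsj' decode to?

The word is reversed, then every letter is shifted forward by 7.
Decoding uhlsj: shift back: u−7=n, h−7=a, l−7=e, s−7=l, j−7=c → naelc; then reverse → clean.

clean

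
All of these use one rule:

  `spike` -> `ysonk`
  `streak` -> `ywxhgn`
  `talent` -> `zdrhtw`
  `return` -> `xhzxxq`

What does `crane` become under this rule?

iugqk

Shifts by position in spike: pos 0: s→y (+6), pos 1: p→s (+3), pos 2: i→o (+6), pos 3: k→n (+3) — repeating every 2. A repeating key of period 2 is used — shifts +6, +3 over and over.
Applying it to crane: c+6=i, r+3=u, a+6=g, n+3=q, e+6=k.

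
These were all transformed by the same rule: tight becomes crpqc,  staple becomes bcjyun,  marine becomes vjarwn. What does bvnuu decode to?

Compare letters: t→c is +9, i→r is +9, g→p is +9 — a constant shift. This is a Caesar cipher with shift 9.
Reversing it on bvnuu: b−9=s, v−9=m, n−9=e, u−9=l, u−9=l.

smell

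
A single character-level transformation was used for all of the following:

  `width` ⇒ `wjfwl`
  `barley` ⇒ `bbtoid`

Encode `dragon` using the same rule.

dscjss

Each letter shifts forward by its position index (0, 1, 2, …) — the shift grows by one for each successive letter.
Applying it to dragon: d+0=d, r+1=s, a+2=c, g+3=j, o+4=s, n+5=s.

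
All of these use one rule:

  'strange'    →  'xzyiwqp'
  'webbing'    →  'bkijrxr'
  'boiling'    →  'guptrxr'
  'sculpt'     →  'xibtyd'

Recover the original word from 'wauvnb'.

runner

In strange: s→x is +5, t→z is +6, r→y is +7, a→i is +8 — the shift increases by 1 each position. The shift increases by 1 at each position, starting from +5: 5, 6, 7, ….
Undoing it on wauvnb: w−5=r, a−6=u, u−7=n, v−8=n, n−9=e, b−10=r.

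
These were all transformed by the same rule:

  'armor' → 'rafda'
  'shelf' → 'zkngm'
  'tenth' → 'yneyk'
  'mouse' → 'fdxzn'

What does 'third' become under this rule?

a(0)→r(17) and r(17)→a(0) fit y≡25x+17 (mod 26); the inverse of 25 mod 26 is 25. This is an affine cipher: with a=0,…,z=25, each position x becomes (25x+17) mod 26.
For third: t(19)→25·19+17≡24=y; h(7)→25·7+17≡10=k; i(8)→25·8+17≡9=j; r(17)→25·17+17≡0=a; d(3)→25·3+17≡14=o (all mod 26).

ykjao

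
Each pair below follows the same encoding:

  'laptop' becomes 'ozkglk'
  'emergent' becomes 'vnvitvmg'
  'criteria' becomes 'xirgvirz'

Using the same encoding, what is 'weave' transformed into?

dvzev

Letters are reflected about the middle of the alphabet (position → 25−position): Atbash.
Applying it to weave: w↔d, e↔v, a↔z, v↔e, e↔v.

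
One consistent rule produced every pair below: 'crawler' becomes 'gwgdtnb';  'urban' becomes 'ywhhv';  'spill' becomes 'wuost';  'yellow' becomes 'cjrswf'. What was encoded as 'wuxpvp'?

spring

Each letter shifts forward by (position + 4), i.e. 4, 5, 6, … — the shift grows by one for each successive letter.
Reversing it on wuxpvp: w−4=s, u−5=p, x−6=r, p−7=i, v−8=n, p−9=g.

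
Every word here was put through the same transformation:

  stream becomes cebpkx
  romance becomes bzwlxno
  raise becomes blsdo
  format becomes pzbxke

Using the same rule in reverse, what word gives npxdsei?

density

Shifts by position in stream: pos 0: s→c (+10), pos 1: t→e (+11), pos 2: r→b (+10), pos 3: e→p (+11) — repeating every 2. The shifts repeat in a cycle of length 2: positions 0,1,… shift by +10, +11, then the pattern repeats.
Decoding npxdsei: n−10=d, p−11=e, x−10=n, d−11=s, s−10=i, e−11=t, i−10=y.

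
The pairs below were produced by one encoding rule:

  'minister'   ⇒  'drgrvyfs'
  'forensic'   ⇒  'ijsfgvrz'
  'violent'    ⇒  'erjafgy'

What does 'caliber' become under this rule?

ztarwfs

Each letter's alphabet position (a=0..z=25) is mapped through 3·x+19 mod 26 — an affine cipher.
Applying it to caliber: c(2)→3·2+19≡25=z; a(0)→3·0+19≡19=t; l(11)→3·11+19≡0=a; i(8)→3·8+19≡17=r; b(1)→3·1+19≡22=w; e(4)→3·4+19≡5=f; r(17)→3·17+19≡18=s (all mod 26).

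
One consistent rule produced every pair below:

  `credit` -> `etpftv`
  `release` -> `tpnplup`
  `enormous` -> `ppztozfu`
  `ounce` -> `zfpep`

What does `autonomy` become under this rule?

lfvzpzoa

The shift depends on letter class: consonant c→e is +2, but vowel e→p is +11. Two shifts are in play — +11 for a/e/i/o/u, +2 for every other letter.
Applying it to autonomy: a(vowel)+11=l, u(vowel)+11=f, t(cons)+2=v, o(vowel)+11=z, n(cons)+2=p, o(vowel)+11=z, m(cons)+2=o, y(cons)+2=a.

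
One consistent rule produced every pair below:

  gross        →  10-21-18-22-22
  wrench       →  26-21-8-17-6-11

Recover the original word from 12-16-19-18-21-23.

import

The number is (letter's place in the alphabet, a=1) + 3.
Undoing it on 12-16-19-18-21-23: 12→(12−3)÷1=9=i, 16→(16−3)÷1=13=m, 19→(19−3)÷1=16=p, 18→(18−3)÷1=15=o, 21→(21−3)÷1=18=r, 23→(23−3)÷1=20=t.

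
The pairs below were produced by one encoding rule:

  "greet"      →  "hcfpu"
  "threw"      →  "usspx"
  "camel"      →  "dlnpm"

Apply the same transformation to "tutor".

A repeating key of period 2 is used — shifts +1, +11 over and over.
For tutor: t+1=u, u+11=f, t+1=u, o+11=z, r+1=s.

ufuzs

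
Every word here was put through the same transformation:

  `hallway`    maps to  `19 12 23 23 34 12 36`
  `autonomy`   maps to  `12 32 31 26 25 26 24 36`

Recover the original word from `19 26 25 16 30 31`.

h is letter #8 and maps to 19: an offset of 11. The number is (letter's place in the alphabet, a=1) + 11.
Reversing it on 19 26 25 16 30 31: 19→(19−11)÷1=8=h, 26→(26−11)÷1=15=o, 25→(25−11)÷1=14=n, 16→(16−11)÷1=5=e, 30→(30−11)÷1=19=s, 31→(31−11)÷1=20=t.

honest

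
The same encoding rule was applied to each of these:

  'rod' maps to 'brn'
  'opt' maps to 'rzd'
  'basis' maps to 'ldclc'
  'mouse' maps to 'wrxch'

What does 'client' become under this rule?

mvlhxd

The shift depends on letter class: consonant r→b is +10, but vowel o→r is +3. Vowels shift forward by 3 and consonants shift forward by 10.
For client: c(cons)+10=m, l(cons)+10=v, i(vowel)+3=l, e(vowel)+3=h, n(cons)+10=x, t(cons)+10=d.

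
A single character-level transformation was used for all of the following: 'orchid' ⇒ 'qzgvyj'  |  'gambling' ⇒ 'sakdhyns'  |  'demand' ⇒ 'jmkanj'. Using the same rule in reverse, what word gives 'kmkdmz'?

member

o(14)→q(16) and r(17)→z(25) fit y≡3x+0 (mod 26); the inverse of 3 mod 26 is 9. This is an affine cipher: with a=0,…,z=25, each position x becomes (3x+0) mod 26.
Decoding kmkdmz: k(10)→9·(10−0)≡12=m; m(12)→9·(12−0)≡4=e; k(10)→9·(10−0)≡12=m; d(3)→9·(3−0)≡1=b; m(12)→9·(12−0)≡4=e; z(25)→9·(25−0)≡17=r (all mod 26).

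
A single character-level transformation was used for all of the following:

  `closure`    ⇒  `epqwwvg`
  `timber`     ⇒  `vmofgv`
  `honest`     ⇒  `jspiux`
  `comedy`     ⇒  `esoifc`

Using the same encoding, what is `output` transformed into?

Shifts by position in closure: pos 0: c→e (+2), pos 1: l→p (+4), pos 2: o→q (+2), pos 3: s→w (+4) — repeating every 2. It's a Vigenère-style cipher with numeric key [2,4]: position i shifts by key[i mod 2].
On output: o+2=q, u+4=y, t+2=v, p+4=t, u+2=w, t+4=x.

qyvtwx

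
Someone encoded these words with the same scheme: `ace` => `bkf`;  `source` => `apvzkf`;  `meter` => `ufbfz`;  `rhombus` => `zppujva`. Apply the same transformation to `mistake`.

ujabbsf

The shift depends on letter class: consonant c→k is +8, but vowel a→b is +1. The rule splits by letter class: vowels +1, consonants +8.
On mistake: m(cons)+8=u, i(vowel)+1=j, s(cons)+8=a, t(cons)+8=b, a(vowel)+1=b, k(cons)+8=s, e(vowel)+1=f.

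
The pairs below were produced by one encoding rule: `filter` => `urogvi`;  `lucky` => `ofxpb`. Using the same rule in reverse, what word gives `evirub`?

Each pair mirrors across the alphabet (f↔u, i↔r, l↔o): positions sum to 25. Each letter is replaced by its mirror in the alphabet: a↔z, b↔y, c↔x, and so on (the Atbash cipher).
Reversing it on evirub: e↔v, v↔e, i↔r, r↔i, u↔f, b↔y.

verify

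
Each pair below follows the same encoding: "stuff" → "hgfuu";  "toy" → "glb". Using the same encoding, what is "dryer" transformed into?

wibvi

Each pair mirrors across the alphabet (s↔h, t↔g, u↔f): positions sum to 25. Each letter is replaced by its mirror in the alphabet: a↔z, b↔y, c↔x, and so on (the Atbash cipher).
On dryer: d↔w, r↔i, y↔b, e↔v, r↔i.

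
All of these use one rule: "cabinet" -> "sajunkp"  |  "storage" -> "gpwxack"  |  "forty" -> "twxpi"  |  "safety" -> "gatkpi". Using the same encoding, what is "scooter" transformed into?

gswwpkx

c(2)→s(18) and a(0)→a(0) fit y≡9x+0 (mod 26); the inverse of 9 mod 26 is 3. Each letter's alphabet position (a=0..z=25) is mapped through 9·x+0 mod 26 — an affine cipher.
For scooter: s(18)→9·18+0≡6=g; c(2)→9·2+0≡18=s; o(14)→9·14+0≡22=w; o(14)→9·14+0≡22=w; t(19)→9·19+0≡15=p; e(4)→9·4+0≡10=k; r(17)→9·17+0≡23=x (all mod 26).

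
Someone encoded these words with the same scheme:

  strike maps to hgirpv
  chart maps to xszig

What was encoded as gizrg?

trait

Each pair mirrors across the alphabet (s↔h, t↔g, r↔i): positions sum to 25. This is the alphabet-reversal cipher (Atbash): a becomes z, b becomes y, etc.
Undoing it on gizrg: g↔t, i↔r, z↔a, r↔i, g↔t.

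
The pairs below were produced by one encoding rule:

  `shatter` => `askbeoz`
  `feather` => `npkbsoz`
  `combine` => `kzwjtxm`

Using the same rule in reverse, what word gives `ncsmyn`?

The shifts repeat in a cycle of length 3: positions 0,1,… shift by +8, +11, +10, then the pattern repeats.
Reversing it on ncsmyn: n−8=f, c−11=r, s−10=i, m−8=e, y−11=n, n−10=d.

friend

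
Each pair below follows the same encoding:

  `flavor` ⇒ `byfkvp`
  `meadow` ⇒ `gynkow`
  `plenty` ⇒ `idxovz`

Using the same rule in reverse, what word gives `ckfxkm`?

canvas

The output letters match the input read backwards, each shifted +10: flavor reversed is rovalf. Read the word backwards and shift each letter +10.
Reversing it on ckfxkm: shift back: c−10=s, k−10=a, f−10=v, x−10=n, k−10=a, m−10=c → savnac; then reverse → canvas.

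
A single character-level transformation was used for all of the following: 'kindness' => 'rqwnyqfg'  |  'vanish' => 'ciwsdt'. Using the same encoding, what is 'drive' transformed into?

kzrfp

In kindness: k→r is +7, i→q is +8, n→w is +9, d→n is +10 — the shift increases by 1 each position. The shift increases by 1 at each position, starting from +7: 7, 8, 9, ….
On drive: d+7=k, r+8=z, i+9=r, v+10=f, e+11=p.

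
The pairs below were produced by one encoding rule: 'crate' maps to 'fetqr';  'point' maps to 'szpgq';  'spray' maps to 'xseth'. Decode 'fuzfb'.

c(2)→f(5) and r(17)→e(4) fit y≡19x+19 (mod 26); the inverse of 19 mod 26 is 11. This is an affine cipher: with a=0,…,z=25, each position x becomes (19x+19) mod 26.
Reversing it on fuzfb: f(5)→11·(5−19)≡2=c; u(20)→11·(20−19)≡11=l; z(25)→11·(25−19)≡14=o; f(5)→11·(5−19)≡2=c; b(1)→11·(1−19)≡10=k (all mod 26).

clock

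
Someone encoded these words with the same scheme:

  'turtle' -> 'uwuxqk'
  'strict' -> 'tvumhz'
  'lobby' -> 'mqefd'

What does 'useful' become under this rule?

vuhjzr

In turtle: t→u is +1, u→w is +2, r→u is +3, t→x is +4 — the shift increases by 1 each position. Letter i (0-indexed) is shifted by i+1, so successive shifts are 1, 2, 3, ….
For useful: u+1=v, s+2=u, e+3=h, f+4=j, u+5=z, l+6=r.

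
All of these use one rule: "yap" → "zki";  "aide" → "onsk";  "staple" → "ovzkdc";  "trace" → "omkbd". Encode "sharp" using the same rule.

The output letters match the input read backwards, each shifted +10: yap reversed is pay. Two steps: reverse the string, then apply a Caesar shift of +10.
Applying it to sharp: reverse → prahs; then shift: p+10=z, r+10=b, a+10=k, h+10=r, s+10=c.

zbkrc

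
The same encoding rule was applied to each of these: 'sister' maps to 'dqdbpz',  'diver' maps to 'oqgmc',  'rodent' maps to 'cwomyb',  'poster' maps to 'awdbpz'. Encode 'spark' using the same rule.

dxlzv

Shifts by position in sister: pos 0: s→d (+11), pos 1: i→q (+8), pos 2: s→d (+11), pos 3: t→b (+8) — repeating every 2. It's a Vigenère-style cipher with numeric key [11,8]: position i shifts by key[i mod 2].
On spark: s+11=d, p+8=x, a+11=l, r+8=z, k+11=v.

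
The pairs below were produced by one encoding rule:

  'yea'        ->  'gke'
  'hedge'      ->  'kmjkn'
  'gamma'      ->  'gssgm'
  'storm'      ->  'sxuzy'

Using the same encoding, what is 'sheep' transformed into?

vkkny

The word is reversed, then every letter is shifted forward by 6.
Applying it to sheep: reverse → peehs; then shift: p+6=v, e+6=k, e+6=k, h+6=n, s+6=y.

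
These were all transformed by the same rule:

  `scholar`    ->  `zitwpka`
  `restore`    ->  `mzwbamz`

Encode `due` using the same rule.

mcl

The output letters match the input read backwards, each shifted +8: scholar reversed is ralohcs. Two steps: reverse the string, then apply a Caesar shift of +8.
On due: reverse → eud; then shift: e+8=m, u+8=c, d+8=l.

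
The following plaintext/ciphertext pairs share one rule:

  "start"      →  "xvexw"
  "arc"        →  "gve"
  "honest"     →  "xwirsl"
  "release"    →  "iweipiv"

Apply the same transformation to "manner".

The word is reversed, then every letter is shifted forward by 4.
Applying it to manner: reverse → rennam; then shift: r+4=v, e+4=i, n+4=r, n+4=r, a+4=e, m+4=q.

virreq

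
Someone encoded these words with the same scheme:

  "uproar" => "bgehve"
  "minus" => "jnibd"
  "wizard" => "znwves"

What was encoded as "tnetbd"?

This is an affine cipher: with a=0,…,z=25, each position x becomes (25x+21) mod 26.
Decoding tnetbd: t(19)→25·(19−21)≡2=c; n(13)→25·(13−21)≡8=i; e(4)→25·(4−21)≡17=r; t(19)→25·(19−21)≡2=c; b(1)→25·(1−21)≡20=u; d(3)→25·(3−21)≡18=s (all mod 26).

circus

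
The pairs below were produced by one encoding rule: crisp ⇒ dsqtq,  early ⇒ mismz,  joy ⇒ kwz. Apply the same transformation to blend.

The shift depends on letter class: consonant c→d is +1, but vowel i→q is +8. The rule splits by letter class: vowels +8, consonants +1.
For blend: b(cons)+1=c, l(cons)+1=m, e(vowel)+8=m, n(cons)+1=o, d(cons)+1=e.

cmmoe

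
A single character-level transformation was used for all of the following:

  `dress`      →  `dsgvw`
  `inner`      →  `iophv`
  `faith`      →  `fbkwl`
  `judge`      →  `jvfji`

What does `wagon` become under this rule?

In dress: d→d is +0, r→s is +1, e→g is +2, s→v is +3 — the shift increases by 1 each position. Letter i (0-indexed) is shifted by i+0, so successive shifts are 0, 1, 2, ….
For wagon: w+0=w, a+1=b, g+2=i, o+3=r, n+4=r.

wbirr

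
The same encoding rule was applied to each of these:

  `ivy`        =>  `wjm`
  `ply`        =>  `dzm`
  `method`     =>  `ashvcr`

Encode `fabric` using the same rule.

This is a Caesar cipher with shift 14.
Applying it to fabric: f+14=t, a+14=o, b+14=p, r+14=f, i+14=w, c+14=q.

topfwq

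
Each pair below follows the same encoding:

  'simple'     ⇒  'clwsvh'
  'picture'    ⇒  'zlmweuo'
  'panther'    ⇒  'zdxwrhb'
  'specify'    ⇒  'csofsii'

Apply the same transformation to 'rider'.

It's a Vigenère-style cipher with numeric key [10,3]: position i shifts by key[i mod 2].
On rider: r+10=b, i+3=l, d+10=n, e+3=h, r+10=b.

blnhb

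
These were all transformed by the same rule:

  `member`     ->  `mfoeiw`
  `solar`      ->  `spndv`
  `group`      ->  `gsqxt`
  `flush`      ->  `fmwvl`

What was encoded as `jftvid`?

In member: m→m is +0, e→f is +1, m→o is +2, b→e is +3 — the shift increases by 1 each position. Each letter shifts forward by its position index (0, 1, 2, …) — the shift grows by one for each successive letter.
Undoing it on jftvid: j−0=j, f−1=e, t−2=r, v−3=s, i−4=e, d−5=y.

jersey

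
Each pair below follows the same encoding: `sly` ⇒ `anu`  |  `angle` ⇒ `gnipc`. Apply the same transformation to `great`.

Two steps: reverse the string, then apply a Caesar shift of +2.
For great: reverse → taerg; then shift: t+2=v, a+2=c, e+2=g, r+2=t, g+2=i.

vcgti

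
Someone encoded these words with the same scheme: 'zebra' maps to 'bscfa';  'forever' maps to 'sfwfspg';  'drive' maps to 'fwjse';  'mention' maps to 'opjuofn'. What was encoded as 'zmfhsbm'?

The output letters match the input read backwards, each shifted +1: zebra reversed is arbez. Read the word backwards and shift each letter +1.
Undoing it on zmfhsbm: shift back: z−1=y, m−1=l, f−1=e, h−1=g, s−1=r, b−1=a, m−1=l → ylegral; then reverse → largely.

largely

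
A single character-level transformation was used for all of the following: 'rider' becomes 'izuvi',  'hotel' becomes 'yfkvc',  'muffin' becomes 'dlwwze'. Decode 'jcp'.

sly

Compare letters: r→i is +17, i→z is +17, d→u is +17 — a constant shift. It's a constant shift of +17 (ROT17).
Undoing it on jcp: j−17=s, c−17=l, p−17=y.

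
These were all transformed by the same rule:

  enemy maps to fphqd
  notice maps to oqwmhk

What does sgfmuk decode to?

In enemy: e→f is +1, n→p is +2, e→h is +3, m→q is +4 — the shift increases by 1 each position. The shift increases by 1 at each position, starting from +1: 1, 2, 3, ….
Decoding sgfmuk: s−1=r, g−2=e, f−3=c, m−4=i, u−5=p, k−6=e.

recipe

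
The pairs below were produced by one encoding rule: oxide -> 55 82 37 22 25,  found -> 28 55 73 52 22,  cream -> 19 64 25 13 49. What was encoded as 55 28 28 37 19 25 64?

The formula is n = 3×(alphabet index, a=1) + 10.
Undoing it on 55 28 28 37 19 25 64: 55→(55−10)÷3=15=o, 28→(28−10)÷3=6=f, 28→(28−10)÷3=6=f, 37→(37−10)÷3=9=i, 19→(19−10)÷3=3=c, 25→(25−10)÷3=5=e, 64→(64−10)÷3=18=r.

officer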